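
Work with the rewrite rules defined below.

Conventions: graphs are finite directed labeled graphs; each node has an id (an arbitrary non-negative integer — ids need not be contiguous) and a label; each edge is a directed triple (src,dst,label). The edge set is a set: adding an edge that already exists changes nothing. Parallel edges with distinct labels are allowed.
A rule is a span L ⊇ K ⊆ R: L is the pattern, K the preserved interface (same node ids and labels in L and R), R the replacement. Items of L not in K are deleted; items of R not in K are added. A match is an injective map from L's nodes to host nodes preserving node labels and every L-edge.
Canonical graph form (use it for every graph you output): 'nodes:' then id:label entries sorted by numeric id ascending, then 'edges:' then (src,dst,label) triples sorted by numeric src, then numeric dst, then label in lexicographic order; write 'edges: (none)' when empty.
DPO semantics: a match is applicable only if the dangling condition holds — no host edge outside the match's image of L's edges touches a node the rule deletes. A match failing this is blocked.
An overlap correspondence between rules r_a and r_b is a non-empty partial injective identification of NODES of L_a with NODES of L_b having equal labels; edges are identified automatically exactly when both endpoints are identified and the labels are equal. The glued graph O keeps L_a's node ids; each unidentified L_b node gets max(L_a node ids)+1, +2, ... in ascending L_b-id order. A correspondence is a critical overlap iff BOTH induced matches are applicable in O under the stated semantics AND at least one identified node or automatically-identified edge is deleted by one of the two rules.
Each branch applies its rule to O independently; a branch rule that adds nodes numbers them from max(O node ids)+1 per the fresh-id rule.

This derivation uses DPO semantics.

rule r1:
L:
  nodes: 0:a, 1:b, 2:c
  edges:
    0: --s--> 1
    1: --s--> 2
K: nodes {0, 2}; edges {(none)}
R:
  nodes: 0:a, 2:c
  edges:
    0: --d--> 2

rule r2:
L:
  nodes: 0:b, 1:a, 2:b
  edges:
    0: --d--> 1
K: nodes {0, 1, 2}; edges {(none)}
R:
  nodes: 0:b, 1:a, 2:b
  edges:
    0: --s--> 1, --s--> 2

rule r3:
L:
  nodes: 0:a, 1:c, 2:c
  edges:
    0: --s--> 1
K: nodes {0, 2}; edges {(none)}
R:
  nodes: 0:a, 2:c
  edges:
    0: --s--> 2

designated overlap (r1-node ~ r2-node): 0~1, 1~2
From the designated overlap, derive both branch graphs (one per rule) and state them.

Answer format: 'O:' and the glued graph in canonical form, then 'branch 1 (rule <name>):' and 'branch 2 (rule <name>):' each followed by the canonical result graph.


O:
nodes: 0:a, 1:b, 2:c, 3:b
edges: (0,1,s); (1,2,s); (3,0,d)
branch 1 (rule r1):
nodes: 0:a, 2:c, 3:b
edges: (0,2,d); (3,0,d)
branch 2 (rule r2):
nodes: 0:a, 1:b, 2:c, 3:b
edges: (0,1,s); (1,2,s); (3,0,s); (3,1,s)


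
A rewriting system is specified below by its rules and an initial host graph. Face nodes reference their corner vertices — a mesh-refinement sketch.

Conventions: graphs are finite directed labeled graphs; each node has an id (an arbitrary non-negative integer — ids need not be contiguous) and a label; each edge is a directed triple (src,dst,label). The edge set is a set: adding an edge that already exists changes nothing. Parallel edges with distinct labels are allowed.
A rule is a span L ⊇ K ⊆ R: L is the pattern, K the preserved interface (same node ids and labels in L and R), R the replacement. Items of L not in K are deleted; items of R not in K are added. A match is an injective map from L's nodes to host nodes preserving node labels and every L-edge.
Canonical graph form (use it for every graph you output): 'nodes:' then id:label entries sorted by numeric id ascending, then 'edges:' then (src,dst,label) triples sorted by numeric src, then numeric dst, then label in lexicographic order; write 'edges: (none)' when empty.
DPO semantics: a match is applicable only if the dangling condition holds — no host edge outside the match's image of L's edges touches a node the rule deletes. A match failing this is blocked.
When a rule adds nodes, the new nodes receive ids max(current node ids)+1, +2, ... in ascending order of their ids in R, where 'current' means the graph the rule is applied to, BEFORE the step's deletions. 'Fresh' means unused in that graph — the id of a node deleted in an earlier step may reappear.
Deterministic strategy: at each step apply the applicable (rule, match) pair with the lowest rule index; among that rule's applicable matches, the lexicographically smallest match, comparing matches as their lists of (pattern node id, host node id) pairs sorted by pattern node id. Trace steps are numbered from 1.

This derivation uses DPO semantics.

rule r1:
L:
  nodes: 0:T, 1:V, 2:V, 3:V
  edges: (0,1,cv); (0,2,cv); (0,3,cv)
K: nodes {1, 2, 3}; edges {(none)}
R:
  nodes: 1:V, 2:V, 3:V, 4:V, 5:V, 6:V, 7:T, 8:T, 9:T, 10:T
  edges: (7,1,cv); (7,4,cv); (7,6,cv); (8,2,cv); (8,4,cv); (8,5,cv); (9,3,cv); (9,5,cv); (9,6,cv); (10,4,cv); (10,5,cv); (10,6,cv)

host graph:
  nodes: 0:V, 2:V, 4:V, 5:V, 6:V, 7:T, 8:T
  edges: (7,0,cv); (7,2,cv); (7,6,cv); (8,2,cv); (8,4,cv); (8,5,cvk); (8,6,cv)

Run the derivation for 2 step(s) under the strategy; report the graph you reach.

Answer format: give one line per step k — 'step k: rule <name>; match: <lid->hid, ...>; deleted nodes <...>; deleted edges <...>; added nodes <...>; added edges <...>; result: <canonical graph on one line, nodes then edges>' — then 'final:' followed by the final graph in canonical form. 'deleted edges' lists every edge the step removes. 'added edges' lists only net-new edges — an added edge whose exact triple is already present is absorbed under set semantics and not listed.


step 1: rule r1; match: 0->7, 1->0, 2->2, 3->6; deleted nodes 7; deleted edges (7,0,cv); (7,2,cv); (7,6,cv); added nodes 9, 10, 11, 12, 13, 14, 15; added edges (12,0,cv); (12,9,cv); (12,11,cv); (13,2,cv); (13,9,cv); (13,10,cv); (14,6,cv); (14,10,cv); (14,11,cv); (15,9,cv); (15,10,cv); (15,11,cv); result: nodes: 0:V, 2:V, 4:V, 5:V, 6:V, 8:T, 9:V, 10:V, 11:V, 12:T, 13:T, 14:T, 15:T edges: (8,2,cv); (8,4,cv); (8,5,cvk); (8,6,cv); (12,0,cv); (12,9,cv); (12,11,cv); (13,2,cv); (13,9,cv); (13,10,cv); (14,6,cv); (14,10,cv); (14,11,cv); (15,9,cv); (15,10,cv); (15,11,cv)
step 2: rule r1; match: 0->12, 1->0, 2->9, 3->11; deleted nodes 12; deleted edges (12,0,cv); (12,9,cv); (12,11,cv); added nodes 16, 17, 18, 19, 20, 21, 22; added edges (19,0,cv); (19,16,cv); (19,18,cv); (20,9,cv); (20,16,cv); (20,17,cv); (21,11,cv); (21,17,cv); (21,18,cv); (22,16,cv); (22,17,cv); (22,18,cv); result: nodes: 0:V, 2:V, 4:V, 5:V, 6:V, 8:T, 9:V, 10:V, 11:V, 13:T, 14:T, 15:T, 16:V, 17:V, 18:V, 19:T, 20:T, 21:T, 22:T edges: (8,2,cv); (8,4,cv); (8,5,cvk); (8,6,cv); (13,2,cv); (13,9,cv); (13,10,cv); (14,6,cv); (14,10,cv); (14,11,cv); (15,9,cv); (15,10,cv); (15,11,cv); (19,0,cv); (19,16,cv); (19,18,cv); (20,9,cv); (20,16,cv); (20,17,cv); (21,11,cv); (21,17,cv); (21,18,cv); (22,16,cv); (22,17,cv); (22,18,cv)
final:
nodes: 0:V, 2:V, 4:V, 5:V, 6:V, 8:T, 9:V, 10:V, 11:V, 13:T, 14:T, 15:T, 16:V, 17:V, 18:V, 19:T, 20:T, 21:T, 22:T
edges: (8,2,cv); (8,4,cv); (8,5,cvk); (8,6,cv); (13,2,cv); (13,9,cv); (13,10,cv); (14,6,cv); (14,10,cv); (14,11,cv); (15,9,cv); (15,10,cv); (15,11,cv); (19,0,cv); (19,16,cv); (19,18,cv); (20,9,cv); (20,16,cv); (20,17,cv); (21,11,cv); (21,17,cv); (21,18,cv); (22,16,cv); (22,17,cv); (22,18,cv)


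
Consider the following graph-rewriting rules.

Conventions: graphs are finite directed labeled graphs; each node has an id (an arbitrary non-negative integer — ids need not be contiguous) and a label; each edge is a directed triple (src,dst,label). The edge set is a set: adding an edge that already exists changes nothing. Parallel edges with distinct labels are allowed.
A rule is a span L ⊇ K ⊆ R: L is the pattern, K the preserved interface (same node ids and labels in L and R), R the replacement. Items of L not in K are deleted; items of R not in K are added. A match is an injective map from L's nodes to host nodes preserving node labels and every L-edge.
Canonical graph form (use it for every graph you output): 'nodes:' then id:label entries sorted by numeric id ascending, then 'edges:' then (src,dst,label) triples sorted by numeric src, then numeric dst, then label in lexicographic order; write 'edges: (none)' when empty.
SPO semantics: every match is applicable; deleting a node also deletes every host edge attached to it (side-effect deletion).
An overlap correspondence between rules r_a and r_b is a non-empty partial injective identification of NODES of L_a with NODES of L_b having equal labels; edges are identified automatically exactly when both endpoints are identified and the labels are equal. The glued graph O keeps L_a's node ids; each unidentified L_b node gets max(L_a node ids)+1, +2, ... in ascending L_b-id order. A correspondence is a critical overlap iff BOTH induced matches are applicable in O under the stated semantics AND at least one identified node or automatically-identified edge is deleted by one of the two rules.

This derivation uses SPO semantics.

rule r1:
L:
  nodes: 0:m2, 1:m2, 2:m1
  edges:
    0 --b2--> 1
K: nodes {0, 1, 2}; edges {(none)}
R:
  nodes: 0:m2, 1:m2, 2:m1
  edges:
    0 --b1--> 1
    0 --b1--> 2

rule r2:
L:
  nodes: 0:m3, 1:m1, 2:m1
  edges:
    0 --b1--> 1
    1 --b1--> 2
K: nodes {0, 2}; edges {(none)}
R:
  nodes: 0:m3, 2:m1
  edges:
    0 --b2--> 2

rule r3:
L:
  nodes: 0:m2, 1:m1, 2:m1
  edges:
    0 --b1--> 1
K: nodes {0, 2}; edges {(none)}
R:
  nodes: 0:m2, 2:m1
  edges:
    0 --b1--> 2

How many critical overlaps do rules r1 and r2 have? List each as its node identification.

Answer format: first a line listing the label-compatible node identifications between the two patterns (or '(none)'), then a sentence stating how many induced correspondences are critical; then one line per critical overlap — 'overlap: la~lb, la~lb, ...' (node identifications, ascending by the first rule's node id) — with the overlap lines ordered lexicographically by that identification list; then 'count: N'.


label-compatible node identifications between L(r1) and L(r2): 2~1, 2~2
1 of the induced correspondences is a critical overlap of r1 and r2.
overlap: 2~1
count: 1


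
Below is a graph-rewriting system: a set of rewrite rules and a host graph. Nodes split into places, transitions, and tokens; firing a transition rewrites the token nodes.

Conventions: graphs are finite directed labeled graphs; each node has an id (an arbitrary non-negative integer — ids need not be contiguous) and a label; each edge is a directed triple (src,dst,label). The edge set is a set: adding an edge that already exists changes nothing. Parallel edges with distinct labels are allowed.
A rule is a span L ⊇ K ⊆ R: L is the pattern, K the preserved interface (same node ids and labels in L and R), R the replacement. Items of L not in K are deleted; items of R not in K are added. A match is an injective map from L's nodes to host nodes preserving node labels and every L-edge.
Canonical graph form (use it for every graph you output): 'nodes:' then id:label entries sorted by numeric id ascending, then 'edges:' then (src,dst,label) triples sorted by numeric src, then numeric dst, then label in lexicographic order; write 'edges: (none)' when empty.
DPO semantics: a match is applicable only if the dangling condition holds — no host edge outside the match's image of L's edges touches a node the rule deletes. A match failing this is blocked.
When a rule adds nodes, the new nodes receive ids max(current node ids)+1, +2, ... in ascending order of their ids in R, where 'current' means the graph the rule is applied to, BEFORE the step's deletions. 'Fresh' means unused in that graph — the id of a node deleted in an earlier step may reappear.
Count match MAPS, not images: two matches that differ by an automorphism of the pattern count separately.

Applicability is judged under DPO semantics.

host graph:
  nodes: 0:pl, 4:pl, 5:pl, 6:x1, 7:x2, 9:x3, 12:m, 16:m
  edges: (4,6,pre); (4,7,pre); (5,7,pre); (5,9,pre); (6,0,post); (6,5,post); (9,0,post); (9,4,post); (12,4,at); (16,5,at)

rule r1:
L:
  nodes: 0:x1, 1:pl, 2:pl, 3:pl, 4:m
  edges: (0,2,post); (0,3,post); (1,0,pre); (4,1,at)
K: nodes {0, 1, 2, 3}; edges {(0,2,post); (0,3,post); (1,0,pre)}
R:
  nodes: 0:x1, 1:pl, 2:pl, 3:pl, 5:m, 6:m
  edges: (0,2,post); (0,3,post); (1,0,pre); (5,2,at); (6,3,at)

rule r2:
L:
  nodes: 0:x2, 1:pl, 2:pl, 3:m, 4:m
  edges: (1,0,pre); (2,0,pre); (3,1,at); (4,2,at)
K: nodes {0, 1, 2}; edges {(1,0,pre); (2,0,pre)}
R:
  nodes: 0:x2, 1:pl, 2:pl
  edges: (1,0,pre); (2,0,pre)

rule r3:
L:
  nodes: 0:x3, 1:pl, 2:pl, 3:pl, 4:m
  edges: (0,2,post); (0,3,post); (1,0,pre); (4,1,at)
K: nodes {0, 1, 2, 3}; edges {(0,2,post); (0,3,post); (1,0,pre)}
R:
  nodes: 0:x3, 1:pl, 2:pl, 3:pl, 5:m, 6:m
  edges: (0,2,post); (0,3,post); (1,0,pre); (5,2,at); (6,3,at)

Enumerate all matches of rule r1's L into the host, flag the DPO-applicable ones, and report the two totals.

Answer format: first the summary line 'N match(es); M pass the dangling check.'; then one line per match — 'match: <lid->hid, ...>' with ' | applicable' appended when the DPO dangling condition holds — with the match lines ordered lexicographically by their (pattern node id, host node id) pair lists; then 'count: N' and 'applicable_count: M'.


2 match(es); 2 pass the dangling check.
match: 0->6, 1->4, 2->0, 3->5, 4->12 | applicable
match: 0->6, 1->4, 2->5, 3->0, 4->12 | applicable
count: 2
applicable_count: 2


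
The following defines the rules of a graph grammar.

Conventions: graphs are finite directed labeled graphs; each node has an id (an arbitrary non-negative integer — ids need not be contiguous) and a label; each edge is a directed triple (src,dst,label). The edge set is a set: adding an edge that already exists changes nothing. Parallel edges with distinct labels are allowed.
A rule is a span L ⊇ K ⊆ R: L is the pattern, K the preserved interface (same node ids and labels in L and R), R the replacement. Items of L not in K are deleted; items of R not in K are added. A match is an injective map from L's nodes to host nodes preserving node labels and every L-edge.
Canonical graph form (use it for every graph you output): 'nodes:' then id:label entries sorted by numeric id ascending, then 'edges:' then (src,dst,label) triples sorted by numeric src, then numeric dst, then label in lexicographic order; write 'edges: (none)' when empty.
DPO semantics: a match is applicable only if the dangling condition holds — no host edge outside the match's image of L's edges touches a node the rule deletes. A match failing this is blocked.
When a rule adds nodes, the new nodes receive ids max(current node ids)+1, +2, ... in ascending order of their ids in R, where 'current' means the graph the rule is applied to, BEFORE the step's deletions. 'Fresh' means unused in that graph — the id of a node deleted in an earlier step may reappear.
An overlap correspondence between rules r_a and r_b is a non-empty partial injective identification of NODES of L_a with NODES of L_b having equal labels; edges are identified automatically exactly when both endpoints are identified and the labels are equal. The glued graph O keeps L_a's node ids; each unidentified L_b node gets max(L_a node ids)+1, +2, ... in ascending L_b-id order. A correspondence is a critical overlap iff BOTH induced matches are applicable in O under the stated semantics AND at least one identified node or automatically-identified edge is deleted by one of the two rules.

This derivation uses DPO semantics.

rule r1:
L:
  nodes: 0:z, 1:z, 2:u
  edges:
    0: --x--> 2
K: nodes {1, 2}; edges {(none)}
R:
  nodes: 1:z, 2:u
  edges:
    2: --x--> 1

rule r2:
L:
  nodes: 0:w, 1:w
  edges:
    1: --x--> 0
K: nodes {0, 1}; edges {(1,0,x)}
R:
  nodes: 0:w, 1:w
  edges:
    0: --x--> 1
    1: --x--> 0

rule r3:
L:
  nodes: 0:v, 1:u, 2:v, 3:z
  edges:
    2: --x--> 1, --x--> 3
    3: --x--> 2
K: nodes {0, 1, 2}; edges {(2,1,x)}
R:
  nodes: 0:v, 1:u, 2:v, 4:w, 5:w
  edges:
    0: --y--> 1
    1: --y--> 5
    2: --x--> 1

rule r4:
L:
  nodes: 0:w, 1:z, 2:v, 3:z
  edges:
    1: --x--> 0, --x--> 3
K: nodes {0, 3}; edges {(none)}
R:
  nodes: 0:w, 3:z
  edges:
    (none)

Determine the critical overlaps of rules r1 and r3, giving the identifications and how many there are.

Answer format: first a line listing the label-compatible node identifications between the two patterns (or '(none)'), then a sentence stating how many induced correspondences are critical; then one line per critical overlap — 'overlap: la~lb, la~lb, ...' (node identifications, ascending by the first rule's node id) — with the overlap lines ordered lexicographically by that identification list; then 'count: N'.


label-compatible node identifications between L(r1) and L(r3): 0~3, 1~3, 2~1
2 of the induced correspondences are critical overlaps of r1 and r3.
overlap: 1~3
overlap: 1~3, 2~1
count: 2


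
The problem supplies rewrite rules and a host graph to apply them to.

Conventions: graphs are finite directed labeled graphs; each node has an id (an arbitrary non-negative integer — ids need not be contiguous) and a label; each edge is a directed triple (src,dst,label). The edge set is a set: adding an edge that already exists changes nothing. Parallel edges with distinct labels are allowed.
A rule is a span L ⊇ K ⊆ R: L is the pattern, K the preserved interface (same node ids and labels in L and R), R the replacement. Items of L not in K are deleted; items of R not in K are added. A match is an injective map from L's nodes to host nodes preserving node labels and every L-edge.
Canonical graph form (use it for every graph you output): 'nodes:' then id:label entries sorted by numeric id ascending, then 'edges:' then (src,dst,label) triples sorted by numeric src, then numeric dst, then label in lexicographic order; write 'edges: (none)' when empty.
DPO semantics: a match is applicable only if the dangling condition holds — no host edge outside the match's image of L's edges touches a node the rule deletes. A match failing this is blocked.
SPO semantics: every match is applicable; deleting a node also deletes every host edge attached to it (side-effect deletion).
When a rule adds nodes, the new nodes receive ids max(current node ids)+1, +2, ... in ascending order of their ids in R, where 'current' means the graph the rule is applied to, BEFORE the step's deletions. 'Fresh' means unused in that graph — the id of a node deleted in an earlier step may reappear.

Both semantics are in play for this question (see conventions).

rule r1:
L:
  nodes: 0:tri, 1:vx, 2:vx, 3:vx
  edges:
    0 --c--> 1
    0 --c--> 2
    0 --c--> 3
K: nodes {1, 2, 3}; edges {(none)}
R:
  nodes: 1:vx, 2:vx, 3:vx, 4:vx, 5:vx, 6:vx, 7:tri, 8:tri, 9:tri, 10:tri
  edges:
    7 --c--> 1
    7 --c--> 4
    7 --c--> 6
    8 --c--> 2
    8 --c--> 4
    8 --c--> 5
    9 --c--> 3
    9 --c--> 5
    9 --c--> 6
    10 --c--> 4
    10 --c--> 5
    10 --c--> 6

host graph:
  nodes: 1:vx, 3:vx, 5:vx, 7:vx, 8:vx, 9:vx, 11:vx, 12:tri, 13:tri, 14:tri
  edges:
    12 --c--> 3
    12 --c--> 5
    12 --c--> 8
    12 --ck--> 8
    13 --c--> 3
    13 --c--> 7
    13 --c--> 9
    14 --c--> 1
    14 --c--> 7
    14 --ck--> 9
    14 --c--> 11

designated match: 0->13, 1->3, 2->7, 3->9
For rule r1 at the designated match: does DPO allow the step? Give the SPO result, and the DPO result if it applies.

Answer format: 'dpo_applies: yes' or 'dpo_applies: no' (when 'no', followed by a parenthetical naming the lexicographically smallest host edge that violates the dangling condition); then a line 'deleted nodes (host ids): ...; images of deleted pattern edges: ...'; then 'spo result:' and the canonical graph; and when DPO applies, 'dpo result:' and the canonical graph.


dpo_applies: yes
deleted nodes (host ids): 13; images of deleted pattern edges: (13,3,c); (13,7,c); (13,9,c)
spo result:
nodes: 1:vx, 3:vx, 5:vx, 7:vx, 8:vx, 9:vx, 11:vx, 12:tri, 14:tri, 15:vx, 16:vx, 17:vx, 18:tri, 19:tri, 20:tri, 21:tri
edges: (12,3,c); (12,5,c); (12,8,c); (12,8,ck); (14,1,c); (14,7,c); (14,9,ck); (14,11,c); (18,3,c); (18,15,c); (18,17,c); (19,7,c); (19,15,c); (19,16,c); (20,9,c); (20,16,c); (20,17,c); (21,15,c); (21,16,c); (21,17,c)
dpo result:
nodes: 1:vx, 3:vx, 5:vx, 7:vx, 8:vx, 9:vx, 11:vx, 12:tri, 14:tri, 15:vx, 16:vx, 17:vx, 18:tri, 19:tri, 20:tri, 21:tri
edges: (12,3,c); (12,5,c); (12,8,c); (12,8,ck); (14,1,c); (14,7,c); (14,9,ck); (14,11,c); (18,3,c); (18,15,c); (18,17,c); (19,7,c); (19,15,c); (19,16,c); (20,9,c); (20,16,c); (20,17,c); (21,15,c); (21,16,c); (21,17,c)


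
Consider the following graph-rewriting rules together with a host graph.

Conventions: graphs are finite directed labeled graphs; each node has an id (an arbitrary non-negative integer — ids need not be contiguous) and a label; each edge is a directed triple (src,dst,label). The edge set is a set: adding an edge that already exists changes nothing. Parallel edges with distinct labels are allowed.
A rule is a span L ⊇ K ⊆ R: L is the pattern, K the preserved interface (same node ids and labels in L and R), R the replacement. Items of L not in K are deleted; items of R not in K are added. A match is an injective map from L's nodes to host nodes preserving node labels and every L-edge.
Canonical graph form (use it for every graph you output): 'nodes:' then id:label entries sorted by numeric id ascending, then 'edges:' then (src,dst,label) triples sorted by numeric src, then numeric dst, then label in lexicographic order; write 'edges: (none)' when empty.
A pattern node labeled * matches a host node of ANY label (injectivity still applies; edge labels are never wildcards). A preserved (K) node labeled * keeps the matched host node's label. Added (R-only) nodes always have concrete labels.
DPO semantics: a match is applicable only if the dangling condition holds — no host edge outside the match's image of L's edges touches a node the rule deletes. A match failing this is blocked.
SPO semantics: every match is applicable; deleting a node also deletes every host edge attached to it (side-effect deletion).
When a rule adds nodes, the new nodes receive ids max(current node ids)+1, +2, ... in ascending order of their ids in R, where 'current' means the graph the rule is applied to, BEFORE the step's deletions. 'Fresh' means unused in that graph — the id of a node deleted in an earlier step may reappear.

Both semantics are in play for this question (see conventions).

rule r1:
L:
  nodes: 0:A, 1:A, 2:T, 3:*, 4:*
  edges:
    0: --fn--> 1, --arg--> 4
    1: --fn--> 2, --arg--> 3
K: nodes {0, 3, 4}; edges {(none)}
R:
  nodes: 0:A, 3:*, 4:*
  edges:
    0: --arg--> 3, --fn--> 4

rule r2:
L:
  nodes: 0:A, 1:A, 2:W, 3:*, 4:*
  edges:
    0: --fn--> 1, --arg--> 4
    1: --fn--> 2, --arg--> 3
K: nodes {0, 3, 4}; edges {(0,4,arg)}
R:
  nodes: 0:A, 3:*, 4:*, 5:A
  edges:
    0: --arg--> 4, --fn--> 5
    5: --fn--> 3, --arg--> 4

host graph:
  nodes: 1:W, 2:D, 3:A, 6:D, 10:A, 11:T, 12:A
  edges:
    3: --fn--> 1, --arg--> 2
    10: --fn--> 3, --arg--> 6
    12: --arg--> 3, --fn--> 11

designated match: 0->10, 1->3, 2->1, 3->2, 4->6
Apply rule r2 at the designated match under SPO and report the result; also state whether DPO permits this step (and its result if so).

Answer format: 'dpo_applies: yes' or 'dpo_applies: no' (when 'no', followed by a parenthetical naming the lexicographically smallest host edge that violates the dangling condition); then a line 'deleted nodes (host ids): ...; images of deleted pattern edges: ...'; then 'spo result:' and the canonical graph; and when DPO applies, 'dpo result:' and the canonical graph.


dpo_applies: no
(the rule deletes node 3, which keeps host edge (12,3,arg) outside the match image — the dangling condition fails, DPO blocks; SPO proceeds and side-deletes such edges)
deleted nodes (host ids): 1, 3; images of deleted pattern edges: (3,1,fn); (3,2,arg); (10,3,fn)
spo result:
nodes: 2:D, 6:D, 10:A, 11:T, 12:A, 13:A
edges: (10,6,arg); (10,13,fn); (12,11,fn); (13,2,fn); (13,6,arg)


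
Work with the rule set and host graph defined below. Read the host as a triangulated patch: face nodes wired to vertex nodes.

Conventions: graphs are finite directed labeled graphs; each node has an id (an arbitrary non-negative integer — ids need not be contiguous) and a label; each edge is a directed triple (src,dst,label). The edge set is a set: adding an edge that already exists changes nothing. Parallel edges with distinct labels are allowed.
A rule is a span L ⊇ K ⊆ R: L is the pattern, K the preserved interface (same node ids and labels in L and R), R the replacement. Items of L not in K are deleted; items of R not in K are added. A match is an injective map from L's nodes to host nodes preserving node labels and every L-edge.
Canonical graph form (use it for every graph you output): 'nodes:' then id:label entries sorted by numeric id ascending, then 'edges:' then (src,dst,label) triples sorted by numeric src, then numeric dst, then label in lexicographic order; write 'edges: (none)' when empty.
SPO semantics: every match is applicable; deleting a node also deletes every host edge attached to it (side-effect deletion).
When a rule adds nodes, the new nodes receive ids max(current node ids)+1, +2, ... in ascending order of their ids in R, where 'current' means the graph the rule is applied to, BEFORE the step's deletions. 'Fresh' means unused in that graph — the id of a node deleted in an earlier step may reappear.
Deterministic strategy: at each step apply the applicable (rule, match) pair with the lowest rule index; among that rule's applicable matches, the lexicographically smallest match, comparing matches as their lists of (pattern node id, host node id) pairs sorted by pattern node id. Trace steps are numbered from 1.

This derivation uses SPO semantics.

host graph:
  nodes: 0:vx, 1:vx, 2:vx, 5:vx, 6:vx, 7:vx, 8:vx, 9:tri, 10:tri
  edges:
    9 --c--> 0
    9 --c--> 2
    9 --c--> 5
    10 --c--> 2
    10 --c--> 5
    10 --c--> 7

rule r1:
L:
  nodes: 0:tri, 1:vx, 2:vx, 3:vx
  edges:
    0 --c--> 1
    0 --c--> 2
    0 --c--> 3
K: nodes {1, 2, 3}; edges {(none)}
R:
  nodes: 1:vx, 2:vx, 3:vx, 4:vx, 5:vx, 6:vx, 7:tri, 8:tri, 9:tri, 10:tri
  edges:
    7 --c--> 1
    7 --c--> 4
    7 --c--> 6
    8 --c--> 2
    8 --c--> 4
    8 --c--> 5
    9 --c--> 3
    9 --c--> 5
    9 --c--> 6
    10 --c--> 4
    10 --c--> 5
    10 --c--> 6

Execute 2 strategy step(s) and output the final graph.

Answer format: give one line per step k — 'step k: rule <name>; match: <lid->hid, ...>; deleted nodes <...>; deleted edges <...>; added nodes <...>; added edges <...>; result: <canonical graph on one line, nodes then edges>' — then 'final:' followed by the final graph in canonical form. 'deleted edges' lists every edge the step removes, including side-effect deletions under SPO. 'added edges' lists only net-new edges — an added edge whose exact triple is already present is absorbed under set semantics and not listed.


step 1: rule r1; match: 0->9, 1->0, 2->2, 3->5; deleted nodes 9; deleted edges (9,0,c); (9,2,c); (9,5,c); added nodes 11, 12, 13, 14, 15, 16, 17; added edges (14,0,c); (14,11,c); (14,13,c); (15,2,c); (15,11,c); (15,12,c); (16,5,c); (16,12,c); (16,13,c); (17,11,c); (17,12,c); (17,13,c); result: nodes: 0:vx, 1:vx, 2:vx, 5:vx, 6:vx, 7:vx, 8:vx, 10:tri, 11:vx, 12:vx, 13:vx, 14:tri, 15:tri, 16:tri, 17:tri edges: (10,2,c); (10,5,c); (10,7,c); (14,0,c); (14,11,c); (14,13,c); (15,2,c); (15,11,c); (15,12,c); (16,5,c); (16,12,c); (16,13,c); (17,11,c); (17,12,c); (17,13,c)
step 2: rule r1; match: 0->10, 1->2, 2->5, 3->7; deleted nodes 10; deleted edges (10,2,c); (10,5,c); (10,7,c); added nodes 18, 19, 20, 21, 22, 23, 24; added edges (21,2,c); (21,18,c); (21,20,c); (22,5,c); (22,18,c); (22,19,c); (23,7,c); (23,19,c); (23,20,c); (24,18,c); (24,19,c); (24,20,c); result: nodes: 0:vx, 1:vx, 2:vx, 5:vx, 6:vx, 7:vx, 8:vx, 11:vx, 12:vx, 13:vx, 14:tri, 15:tri, 16:tri, 17:tri, 18:vx, 19:vx, 20:vx, 21:tri, 22:tri, 23:tri, 24:tri edges: (14,0,c); (14,11,c); (14,13,c); (15,2,c); (15,11,c); (15,12,c); (16,5,c); (16,12,c); (16,13,c); (17,11,c); (17,12,c); (17,13,c); (21,2,c); (21,18,c); (21,20,c); (22,5,c); (22,18,c); (22,19,c); (23,7,c); (23,19,c); (23,20,c); (24,18,c); (24,19,c); (24,20,c)
final:
nodes: 0:vx, 1:vx, 2:vx, 5:vx, 6:vx, 7:vx, 8:vx, 11:vx, 12:vx, 13:vx, 14:tri, 15:tri, 16:tri, 17:tri, 18:vx, 19:vx, 20:vx, 21:tri, 22:tri, 23:tri, 24:tri
edges: (14,0,c); (14,11,c); (14,13,c); (15,2,c); (15,11,c); (15,12,c); (16,5,c); (16,12,c); (16,13,c); (17,11,c); (17,12,c); (17,13,c); (21,2,c); (21,18,c); (21,20,c); (22,5,c); (22,18,c); (22,19,c); (23,7,c); (23,19,c); (23,20,c); (24,18,c); (24,19,c); (24,20,c)


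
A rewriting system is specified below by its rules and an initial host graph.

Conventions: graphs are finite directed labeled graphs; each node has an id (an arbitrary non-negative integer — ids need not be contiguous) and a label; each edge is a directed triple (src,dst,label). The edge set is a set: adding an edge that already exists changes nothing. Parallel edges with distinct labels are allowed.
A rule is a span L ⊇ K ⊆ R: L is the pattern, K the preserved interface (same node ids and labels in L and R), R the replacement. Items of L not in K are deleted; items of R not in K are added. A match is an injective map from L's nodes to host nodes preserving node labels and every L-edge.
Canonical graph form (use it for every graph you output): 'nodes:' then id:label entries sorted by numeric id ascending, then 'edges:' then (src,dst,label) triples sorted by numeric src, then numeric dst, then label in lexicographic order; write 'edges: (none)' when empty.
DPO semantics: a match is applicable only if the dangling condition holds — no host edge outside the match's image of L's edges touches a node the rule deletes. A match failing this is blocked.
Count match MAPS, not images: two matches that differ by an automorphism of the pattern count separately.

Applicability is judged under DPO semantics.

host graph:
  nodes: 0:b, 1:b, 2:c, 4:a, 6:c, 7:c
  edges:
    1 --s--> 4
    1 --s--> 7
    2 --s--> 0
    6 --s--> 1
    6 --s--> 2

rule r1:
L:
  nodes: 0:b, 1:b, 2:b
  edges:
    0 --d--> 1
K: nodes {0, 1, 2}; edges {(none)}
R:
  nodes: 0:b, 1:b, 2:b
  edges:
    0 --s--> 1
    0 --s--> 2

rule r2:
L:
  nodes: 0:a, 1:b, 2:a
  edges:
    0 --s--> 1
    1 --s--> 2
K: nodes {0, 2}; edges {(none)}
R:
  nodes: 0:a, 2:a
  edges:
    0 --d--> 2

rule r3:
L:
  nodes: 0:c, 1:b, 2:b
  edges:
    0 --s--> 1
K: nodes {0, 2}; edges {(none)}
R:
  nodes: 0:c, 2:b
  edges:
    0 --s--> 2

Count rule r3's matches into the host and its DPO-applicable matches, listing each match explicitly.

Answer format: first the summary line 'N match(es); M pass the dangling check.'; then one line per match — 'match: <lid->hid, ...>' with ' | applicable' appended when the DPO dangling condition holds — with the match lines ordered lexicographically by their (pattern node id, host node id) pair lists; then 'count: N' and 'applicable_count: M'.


2 match(es); 1 pass the dangling check.
match: 0->2, 1->0, 2->1 | applicable
match: 0->6, 1->1, 2->0
count: 2
applicable_count: 1


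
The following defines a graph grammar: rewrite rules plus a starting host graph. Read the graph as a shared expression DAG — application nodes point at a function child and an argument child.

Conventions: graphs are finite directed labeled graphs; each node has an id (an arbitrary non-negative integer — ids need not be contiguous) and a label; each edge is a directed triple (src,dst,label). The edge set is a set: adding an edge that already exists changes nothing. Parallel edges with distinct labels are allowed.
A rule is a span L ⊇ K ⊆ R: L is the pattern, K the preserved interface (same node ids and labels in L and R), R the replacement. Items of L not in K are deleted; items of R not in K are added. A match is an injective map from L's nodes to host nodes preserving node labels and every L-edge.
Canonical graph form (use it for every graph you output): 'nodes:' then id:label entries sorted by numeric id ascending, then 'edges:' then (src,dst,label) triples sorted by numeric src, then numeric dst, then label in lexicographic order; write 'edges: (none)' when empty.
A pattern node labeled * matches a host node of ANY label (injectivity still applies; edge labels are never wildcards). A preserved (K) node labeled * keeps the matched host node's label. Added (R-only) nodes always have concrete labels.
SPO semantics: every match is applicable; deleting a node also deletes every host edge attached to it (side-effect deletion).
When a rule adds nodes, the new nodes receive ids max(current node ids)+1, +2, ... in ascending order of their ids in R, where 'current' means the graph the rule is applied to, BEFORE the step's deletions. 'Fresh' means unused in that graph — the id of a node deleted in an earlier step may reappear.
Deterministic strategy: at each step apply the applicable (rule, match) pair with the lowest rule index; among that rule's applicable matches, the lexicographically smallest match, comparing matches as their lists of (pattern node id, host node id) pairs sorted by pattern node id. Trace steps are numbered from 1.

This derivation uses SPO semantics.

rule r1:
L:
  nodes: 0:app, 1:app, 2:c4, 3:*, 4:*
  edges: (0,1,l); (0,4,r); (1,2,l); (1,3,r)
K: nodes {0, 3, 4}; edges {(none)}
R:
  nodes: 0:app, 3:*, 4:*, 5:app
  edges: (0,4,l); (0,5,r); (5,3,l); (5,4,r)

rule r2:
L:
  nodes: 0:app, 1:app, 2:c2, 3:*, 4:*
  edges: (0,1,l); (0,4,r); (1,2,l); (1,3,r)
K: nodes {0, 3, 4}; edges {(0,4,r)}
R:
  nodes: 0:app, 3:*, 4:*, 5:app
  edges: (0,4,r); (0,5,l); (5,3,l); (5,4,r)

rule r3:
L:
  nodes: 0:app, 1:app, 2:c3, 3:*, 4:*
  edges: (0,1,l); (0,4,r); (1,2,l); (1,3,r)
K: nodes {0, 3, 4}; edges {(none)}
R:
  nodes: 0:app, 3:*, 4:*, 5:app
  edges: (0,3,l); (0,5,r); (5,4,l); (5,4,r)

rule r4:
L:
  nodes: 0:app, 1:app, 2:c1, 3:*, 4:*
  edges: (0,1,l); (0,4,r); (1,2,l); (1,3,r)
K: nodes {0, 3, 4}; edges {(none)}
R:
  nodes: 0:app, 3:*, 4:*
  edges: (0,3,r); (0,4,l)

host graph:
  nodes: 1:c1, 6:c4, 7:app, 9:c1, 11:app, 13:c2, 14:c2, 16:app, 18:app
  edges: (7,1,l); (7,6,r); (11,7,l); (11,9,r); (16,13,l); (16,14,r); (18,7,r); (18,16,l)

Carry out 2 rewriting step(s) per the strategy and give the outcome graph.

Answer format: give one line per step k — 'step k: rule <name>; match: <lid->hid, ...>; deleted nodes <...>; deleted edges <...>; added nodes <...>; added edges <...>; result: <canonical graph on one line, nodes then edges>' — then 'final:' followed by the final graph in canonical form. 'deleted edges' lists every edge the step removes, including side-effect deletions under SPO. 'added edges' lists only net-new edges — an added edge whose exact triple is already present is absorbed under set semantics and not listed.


step 1: rule r2; match: 0->18, 1->16, 2->13, 3->14, 4->7; deleted nodes 13, 16; deleted edges (16,13,l); (16,14,r); (18,16,l); added nodes 19; added edges (18,19,l); (19,7,r); (19,14,l); result: nodes: 1:c1, 6:c4, 7:app, 9:c1, 11:app, 14:c2, 18:app, 19:app edges: (7,1,l); (7,6,r); (11,7,l); (11,9,r); (18,7,r); (18,19,l); (19,7,r); (19,14,l)
step 2: rule r4; match: 0->11, 1->7, 2->1, 3->6, 4->9; deleted nodes 1, 7; deleted edges (7,1,l); (7,6,r); (11,7,l); (11,9,r); (18,7,r); (19,7,r); added nodes (none); added edges (11,6,r); (11,9,l); result: nodes: 6:c4, 9:c1, 11:app, 14:c2, 18:app, 19:app edges: (11,6,r); (11,9,l); (18,19,l); (19,14,l)
final:
nodes: 6:c4, 9:c1, 11:app, 14:c2, 18:app, 19:app
edges: (11,6,r); (11,9,l); (18,19,l); (19,14,l)


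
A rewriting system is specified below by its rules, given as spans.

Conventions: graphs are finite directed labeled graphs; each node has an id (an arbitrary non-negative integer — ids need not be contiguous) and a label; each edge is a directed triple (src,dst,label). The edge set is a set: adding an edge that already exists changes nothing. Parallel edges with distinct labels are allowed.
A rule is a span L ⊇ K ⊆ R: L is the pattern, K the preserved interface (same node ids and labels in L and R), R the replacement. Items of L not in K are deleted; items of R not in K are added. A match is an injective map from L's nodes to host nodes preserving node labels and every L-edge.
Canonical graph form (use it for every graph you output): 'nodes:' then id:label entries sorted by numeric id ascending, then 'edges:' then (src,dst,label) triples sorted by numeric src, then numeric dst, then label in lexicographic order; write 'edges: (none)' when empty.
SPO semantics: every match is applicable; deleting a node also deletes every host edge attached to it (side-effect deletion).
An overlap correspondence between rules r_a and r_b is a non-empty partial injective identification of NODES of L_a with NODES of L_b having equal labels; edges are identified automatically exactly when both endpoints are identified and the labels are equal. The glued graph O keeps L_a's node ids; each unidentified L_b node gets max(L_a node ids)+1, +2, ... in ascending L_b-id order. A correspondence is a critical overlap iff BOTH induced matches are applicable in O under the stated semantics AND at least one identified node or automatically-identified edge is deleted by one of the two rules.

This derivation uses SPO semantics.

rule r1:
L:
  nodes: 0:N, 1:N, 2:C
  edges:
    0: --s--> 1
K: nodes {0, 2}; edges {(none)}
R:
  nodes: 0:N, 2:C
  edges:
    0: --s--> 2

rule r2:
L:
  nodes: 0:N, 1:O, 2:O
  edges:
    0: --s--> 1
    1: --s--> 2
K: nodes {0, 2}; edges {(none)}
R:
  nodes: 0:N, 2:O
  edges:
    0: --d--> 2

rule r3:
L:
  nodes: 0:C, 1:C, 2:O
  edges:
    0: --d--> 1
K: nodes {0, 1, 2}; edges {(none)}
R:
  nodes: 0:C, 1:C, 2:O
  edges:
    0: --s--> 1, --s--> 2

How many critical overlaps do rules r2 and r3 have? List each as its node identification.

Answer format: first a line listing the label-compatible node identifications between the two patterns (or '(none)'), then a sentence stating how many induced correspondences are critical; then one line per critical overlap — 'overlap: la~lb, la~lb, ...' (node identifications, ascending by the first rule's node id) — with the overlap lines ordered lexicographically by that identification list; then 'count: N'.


label-compatible node identifications between L(r2) and L(r3): 1~2, 2~2
1 of the induced correspondences is a critical overlap of r2 and r3.
overlap: 1~2
count: 1


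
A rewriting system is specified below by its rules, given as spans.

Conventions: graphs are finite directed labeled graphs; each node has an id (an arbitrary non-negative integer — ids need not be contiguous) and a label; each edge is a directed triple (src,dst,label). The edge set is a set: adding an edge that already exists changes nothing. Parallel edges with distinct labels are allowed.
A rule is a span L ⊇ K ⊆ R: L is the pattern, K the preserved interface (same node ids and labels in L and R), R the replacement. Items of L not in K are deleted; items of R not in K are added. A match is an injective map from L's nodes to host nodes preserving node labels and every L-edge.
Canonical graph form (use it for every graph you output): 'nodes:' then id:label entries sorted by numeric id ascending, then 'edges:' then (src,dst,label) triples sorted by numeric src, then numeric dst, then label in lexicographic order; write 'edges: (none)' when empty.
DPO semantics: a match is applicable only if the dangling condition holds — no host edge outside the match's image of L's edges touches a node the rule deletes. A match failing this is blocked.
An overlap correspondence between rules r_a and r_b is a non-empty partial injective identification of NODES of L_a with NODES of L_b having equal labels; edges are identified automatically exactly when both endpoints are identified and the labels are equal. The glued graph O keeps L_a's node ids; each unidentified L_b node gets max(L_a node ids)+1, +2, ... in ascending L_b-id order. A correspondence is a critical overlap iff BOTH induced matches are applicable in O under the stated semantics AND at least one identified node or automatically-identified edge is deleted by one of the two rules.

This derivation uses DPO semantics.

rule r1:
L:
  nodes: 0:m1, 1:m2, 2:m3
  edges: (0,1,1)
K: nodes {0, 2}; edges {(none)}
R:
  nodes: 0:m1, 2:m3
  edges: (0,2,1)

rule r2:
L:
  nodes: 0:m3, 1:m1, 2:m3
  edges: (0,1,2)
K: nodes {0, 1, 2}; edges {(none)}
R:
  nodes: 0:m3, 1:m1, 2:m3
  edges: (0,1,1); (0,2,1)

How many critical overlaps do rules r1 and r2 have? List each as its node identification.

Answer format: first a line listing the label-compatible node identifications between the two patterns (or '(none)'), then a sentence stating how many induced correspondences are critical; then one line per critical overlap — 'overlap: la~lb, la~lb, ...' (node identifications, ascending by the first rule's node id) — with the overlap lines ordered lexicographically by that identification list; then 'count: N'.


label-compatible node identifications between L(r1) and L(r2): 0~1, 2~0, 2~2
0 of the induced correspondences are critical overlaps of r1 and r2.
count: 0
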